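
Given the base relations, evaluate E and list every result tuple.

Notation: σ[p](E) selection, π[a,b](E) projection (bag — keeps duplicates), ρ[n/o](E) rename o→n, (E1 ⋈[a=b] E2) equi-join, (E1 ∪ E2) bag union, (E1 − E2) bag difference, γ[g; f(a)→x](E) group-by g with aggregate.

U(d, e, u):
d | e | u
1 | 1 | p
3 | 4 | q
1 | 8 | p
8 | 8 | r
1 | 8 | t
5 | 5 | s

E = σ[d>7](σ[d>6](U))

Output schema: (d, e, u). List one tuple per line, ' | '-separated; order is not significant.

Row counts bottom-up:
  U → 6
  σ[d>6](U) → 1
  σ[d>7](σ[d>6](U)) → 1

== RESULT ==
d | e | u
8 | 8 | r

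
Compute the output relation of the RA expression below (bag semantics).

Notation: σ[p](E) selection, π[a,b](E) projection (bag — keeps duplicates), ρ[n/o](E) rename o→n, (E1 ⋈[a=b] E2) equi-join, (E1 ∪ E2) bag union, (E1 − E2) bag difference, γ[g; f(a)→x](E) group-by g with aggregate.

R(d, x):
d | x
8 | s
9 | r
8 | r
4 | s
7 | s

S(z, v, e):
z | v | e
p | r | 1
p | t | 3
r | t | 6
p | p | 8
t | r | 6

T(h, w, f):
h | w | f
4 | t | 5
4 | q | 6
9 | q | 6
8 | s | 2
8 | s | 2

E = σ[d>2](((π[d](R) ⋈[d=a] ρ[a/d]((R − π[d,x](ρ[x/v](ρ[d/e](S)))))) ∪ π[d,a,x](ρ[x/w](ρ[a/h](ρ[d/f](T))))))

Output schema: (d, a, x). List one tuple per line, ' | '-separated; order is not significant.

Subexpression sizes:
  R → 5
  π[d](R) → 5
  R → 5
  S → 5
  ρ[d/e](S) → 5
  ρ[x/v](ρ[d/e](S)) → 5
  π[d,x](ρ[x/v](ρ[d/e](S))) → 5
  (R − π[d,x](ρ[x/v](ρ[d/e](S)))) → 5
  ρ[a/d]((R − π[d,x](ρ[x/v](ρ[d/e](S))))) → 5
  (π[d](R) ⋈[d=a] ρ[a/d]((R − π[d,x](ρ[x/v](ρ[d/e](S)))))) → 7
  T → 5
  ρ[d/f](T) → 5
  ρ[a/h](ρ[d/f](T)) → 5
  ρ[x/w](ρ[a/h](ρ[d/f](T))) → 5
  π[d,a,x](ρ[x/w](ρ[a/h](ρ[d/f](T)))) → 5
  ((π[d](R) ⋈[d=a] ρ[a/d]((R − π[d,x](ρ[x/v](ρ[d/e](S)))))) ∪ π[d,a,x](ρ[x/w](ρ[a/h](ρ[d/f](T))))) → 12
  σ[d>2](((π[d](R) ⋈[d=a] ρ[a/d]((R − π[d,x](ρ[x/v](ρ[d/e](S)))))) ∪ π[d,a,x](ρ[x/w](ρ[a/h](ρ[d/f](T)))))) → 10

== RESULT ==
d | a | x
4 | 4 | s
5 | 4 | t
6 | 4 | q
6 | 9 | q
7 | 7 | s
8 | 8 | r
8 | 8 | r
8 | 8 | s
8 | 8 | s
9 | 9 | r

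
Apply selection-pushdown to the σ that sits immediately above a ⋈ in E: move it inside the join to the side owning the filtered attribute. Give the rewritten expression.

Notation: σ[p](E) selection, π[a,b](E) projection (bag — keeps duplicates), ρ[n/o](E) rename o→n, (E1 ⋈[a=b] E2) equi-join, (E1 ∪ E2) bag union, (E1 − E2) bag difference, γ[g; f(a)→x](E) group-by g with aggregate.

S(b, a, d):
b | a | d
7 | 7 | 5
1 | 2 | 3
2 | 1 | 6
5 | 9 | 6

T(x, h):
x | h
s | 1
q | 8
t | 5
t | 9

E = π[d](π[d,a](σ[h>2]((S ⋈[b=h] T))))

σ filters on h, owned by the right side.
E' = π[d](π[d,a]((S ⋈[b=h] σ[h>2](T))))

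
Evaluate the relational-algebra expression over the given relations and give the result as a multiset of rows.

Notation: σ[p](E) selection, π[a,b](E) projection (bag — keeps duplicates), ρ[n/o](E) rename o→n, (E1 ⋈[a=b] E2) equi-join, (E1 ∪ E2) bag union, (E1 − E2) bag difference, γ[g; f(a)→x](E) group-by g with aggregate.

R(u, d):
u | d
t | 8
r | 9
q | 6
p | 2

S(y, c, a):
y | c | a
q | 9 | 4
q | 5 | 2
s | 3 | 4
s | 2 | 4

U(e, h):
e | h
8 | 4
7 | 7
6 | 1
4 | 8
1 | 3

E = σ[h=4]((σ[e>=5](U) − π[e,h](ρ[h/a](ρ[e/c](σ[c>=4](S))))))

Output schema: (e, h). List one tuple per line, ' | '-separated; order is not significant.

Stepwise |·|:
  U → 5
  σ[e>=5](U) → 3
  S → 4
  σ[c>=4](S) → 2
  ρ[e/c](σ[c>=4](S)) → 2
  ρ[h/a](ρ[e/c](σ[c>=4](S))) → 2
  π[e,h](ρ[h/a](ρ[e/c](σ[c>=4](S)))) → 2
  (σ[e>=5](U) − π[e,h](ρ[h/a](ρ[e/c](σ[c>=4](S))))) → 3
  σ[h=4]((σ[e>=5](U) − π[e,h](ρ[h/a](ρ[e/c](σ[c>=4](S)))))) → 1

== RESULT ==
e | h
8 | 4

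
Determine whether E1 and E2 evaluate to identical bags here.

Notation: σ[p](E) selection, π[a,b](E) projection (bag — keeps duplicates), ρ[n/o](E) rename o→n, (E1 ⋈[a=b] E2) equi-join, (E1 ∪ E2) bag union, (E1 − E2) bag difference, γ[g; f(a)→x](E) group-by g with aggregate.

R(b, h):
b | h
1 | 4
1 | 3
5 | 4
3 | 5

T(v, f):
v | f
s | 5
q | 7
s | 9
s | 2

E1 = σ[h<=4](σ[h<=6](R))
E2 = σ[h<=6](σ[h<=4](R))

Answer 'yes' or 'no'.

E1 per-node cardinality:
  R → 4
  σ[h<=6](R) → 4
  σ[h<=4](σ[h<=6](R)) → 3
E2 per-node cardinality:
  R → 4
  σ[h<=4](R) → 3
  σ[h<=6](σ[h<=4](R)) → 3

E1 and E2 produce the same multiset:
b | h
1 | 3
1 | 4
5 | 4

yes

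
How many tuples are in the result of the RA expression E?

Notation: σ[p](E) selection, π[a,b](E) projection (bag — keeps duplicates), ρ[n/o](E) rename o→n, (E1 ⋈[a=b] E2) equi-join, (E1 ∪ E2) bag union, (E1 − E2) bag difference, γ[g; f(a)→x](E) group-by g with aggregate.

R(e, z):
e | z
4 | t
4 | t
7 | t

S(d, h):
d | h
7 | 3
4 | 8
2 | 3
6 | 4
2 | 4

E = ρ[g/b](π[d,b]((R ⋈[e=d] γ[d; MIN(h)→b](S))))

Per-node cardinality:
  R → 3
  S → 5
  γ[d; MIN(h)→b](S) → 4
  (R ⋈[e=d] γ[d; MIN(h)→b](S)) → 3
  π[d,b]((R ⋈[e=d] γ[d; MIN(h)→b](S))) → 3
  ρ[g/b](π[d,b]((R ⋈[e=d] γ[d; MIN(h)→b](S)))) → 3

|E| = 3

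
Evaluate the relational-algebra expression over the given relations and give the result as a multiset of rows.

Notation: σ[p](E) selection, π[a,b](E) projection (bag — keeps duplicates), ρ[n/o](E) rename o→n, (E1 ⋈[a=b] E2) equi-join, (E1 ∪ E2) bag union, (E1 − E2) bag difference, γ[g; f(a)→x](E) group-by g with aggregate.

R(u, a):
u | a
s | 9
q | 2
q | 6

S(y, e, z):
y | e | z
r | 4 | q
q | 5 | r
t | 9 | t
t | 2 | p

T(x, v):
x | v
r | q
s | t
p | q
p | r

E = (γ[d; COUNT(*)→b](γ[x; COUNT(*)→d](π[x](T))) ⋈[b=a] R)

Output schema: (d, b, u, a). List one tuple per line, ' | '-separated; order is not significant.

Per-node cardinality:
  T → 4
  π[x](T) → 4
  γ[x; COUNT(*)→d](π[x](T)) → 3
  γ[d; COUNT(*)→b](γ[x; COUNT(*)→d](π[x](T))) → 2
  R → 3
  (γ[d; COUNT(*)→b](γ[x; COUNT(*)→d](π[x](T))) ⋈[b=a] R) → 1

== RESULT ==
d | b | u | a
1 | 2 | q | 2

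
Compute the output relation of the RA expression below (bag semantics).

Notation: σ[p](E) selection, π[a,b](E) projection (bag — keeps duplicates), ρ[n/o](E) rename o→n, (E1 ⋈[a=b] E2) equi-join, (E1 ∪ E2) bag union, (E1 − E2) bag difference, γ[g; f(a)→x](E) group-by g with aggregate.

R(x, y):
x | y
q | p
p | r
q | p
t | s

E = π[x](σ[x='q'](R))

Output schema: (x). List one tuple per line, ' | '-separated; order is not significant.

Subexpression sizes:
  R → 4
  σ[x='q'](R) → 2
  π[x](σ[x='q'](R)) → 2

== RESULT ==
x
q
q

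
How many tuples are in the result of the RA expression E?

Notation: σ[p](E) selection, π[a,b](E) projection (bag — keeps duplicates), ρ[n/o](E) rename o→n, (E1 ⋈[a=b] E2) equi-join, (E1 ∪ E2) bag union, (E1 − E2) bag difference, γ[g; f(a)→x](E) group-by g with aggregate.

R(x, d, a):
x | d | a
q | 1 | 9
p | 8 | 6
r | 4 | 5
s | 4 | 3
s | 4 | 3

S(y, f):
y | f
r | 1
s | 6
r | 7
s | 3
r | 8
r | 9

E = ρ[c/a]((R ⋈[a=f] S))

Per-node cardinality:
  R → 5
  S → 6
  (R ⋈[a=f] S) → 4
  ρ[c/a]((R ⋈[a=f] S)) → 4

|E| = 4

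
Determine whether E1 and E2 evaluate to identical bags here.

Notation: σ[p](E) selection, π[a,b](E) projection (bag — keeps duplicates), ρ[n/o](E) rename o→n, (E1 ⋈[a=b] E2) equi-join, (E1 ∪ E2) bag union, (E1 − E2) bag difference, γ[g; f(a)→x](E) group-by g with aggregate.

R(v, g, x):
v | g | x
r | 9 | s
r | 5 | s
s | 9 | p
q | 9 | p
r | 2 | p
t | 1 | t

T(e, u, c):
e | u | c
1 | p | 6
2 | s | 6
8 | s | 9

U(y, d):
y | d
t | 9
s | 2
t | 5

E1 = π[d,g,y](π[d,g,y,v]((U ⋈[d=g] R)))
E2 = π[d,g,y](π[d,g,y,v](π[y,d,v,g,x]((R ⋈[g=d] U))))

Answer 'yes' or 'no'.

E1 subexpression sizes:
  U → 3
  R → 6
  (U ⋈[d=g] R) → 5
  π[d,g,y,v]((U ⋈[d=g] R)) → 5
  π[d,g,y](π[d,g,y,v]((U ⋈[d=g] R))) → 5
E2 subexpression sizes:
  R → 6
  U → 3
  (R ⋈[g=d] U) → 5
  π[y,d,v,g,x]((R ⋈[g=d] U)) → 5
  π[d,g,y,v](π[y,d,v,g,x]((R ⋈[g=d] U))) → 5
  π[d,g,y](π[d,g,y,v](π[y,d,v,g,x]((R ⋈[g=d] U)))) → 5

E1 and E2 produce the same multiset:
d | g | y
2 | 2 | s
5 | 5 | t
9 | 9 | t
9 | 9 | t
9 | 9 | t

yes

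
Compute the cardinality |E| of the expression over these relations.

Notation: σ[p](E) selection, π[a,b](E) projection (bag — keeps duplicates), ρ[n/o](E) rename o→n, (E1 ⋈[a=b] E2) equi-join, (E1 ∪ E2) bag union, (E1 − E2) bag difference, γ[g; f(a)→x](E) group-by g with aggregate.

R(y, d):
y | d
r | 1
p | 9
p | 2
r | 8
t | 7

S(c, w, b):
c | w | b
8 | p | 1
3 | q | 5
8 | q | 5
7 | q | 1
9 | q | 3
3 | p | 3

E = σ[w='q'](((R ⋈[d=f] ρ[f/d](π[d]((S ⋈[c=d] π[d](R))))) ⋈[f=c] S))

Row counts bottom-up:
  R → 5
  S → 6
  R → 5
  π[d](R) → 5
  (S ⋈[c=d] π[d](R)) → 4
  π[d]((S ⋈[c=d] π[d](R))) → 4
  ρ[f/d](π[d]((S ⋈[c=d] π[d](R)))) → 4
  (R ⋈[d=f] ρ[f/d](π[d]((S ⋈[c=d] π[d](R))))) → 4
  S → 6
  ((R ⋈[d=f] ρ[f/d](π[d]((S ⋈[c=d] π[d](R))))) ⋈[f=c] S) → 6
  σ[w='q'](((R ⋈[d=f] ρ[f/d](π[d]((S ⋈[c=d] π[d](R))))) ⋈[f=c] S)) → 4

|E| = 4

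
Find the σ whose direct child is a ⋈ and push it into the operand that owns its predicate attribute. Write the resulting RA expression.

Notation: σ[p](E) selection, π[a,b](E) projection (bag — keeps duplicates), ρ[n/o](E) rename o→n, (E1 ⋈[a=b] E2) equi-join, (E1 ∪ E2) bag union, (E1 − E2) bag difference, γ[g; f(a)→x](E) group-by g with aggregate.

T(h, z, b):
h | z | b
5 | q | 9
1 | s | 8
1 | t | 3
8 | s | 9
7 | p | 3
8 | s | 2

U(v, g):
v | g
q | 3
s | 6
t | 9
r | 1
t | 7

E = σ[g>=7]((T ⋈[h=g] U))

σ filters on g, owned by the right side.
E' = (T ⋈[h=g] σ[g>=7](U))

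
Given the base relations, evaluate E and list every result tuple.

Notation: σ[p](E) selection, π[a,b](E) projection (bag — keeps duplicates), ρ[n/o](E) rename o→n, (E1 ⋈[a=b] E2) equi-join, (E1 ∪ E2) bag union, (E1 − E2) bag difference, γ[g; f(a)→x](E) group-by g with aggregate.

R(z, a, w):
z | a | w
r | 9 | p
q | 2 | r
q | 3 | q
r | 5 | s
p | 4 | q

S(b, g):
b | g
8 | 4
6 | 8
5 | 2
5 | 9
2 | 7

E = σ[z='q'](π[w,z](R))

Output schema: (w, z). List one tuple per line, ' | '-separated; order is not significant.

Row counts bottom-up:
  R → 5
  π[w,z](R) → 5
  σ[z='q'](π[w,z](R)) → 2

== RESULT ==
w | z
q | q
r | q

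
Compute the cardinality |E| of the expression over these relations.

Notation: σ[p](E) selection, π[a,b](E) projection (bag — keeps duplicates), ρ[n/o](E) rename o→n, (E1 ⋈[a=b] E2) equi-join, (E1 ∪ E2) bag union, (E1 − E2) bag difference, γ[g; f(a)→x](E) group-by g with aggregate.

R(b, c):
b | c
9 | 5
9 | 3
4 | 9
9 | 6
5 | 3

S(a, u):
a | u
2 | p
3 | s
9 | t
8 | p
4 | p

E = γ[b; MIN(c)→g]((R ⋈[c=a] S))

Per-node cardinality:
  R → 5
  S → 5
  (R ⋈[c=a] S) → 3
  γ[b; MIN(c)→g]((R ⋈[c=a] S)) → 3

|E| = 3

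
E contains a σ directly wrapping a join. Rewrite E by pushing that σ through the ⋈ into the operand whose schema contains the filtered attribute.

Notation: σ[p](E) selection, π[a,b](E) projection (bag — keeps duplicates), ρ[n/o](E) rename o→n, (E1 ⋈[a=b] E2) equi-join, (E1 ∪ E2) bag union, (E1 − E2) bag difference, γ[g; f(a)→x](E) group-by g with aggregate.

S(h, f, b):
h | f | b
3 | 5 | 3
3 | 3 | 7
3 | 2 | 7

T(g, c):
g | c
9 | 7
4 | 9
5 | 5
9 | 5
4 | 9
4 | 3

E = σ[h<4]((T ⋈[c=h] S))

σ filters on h, owned by the right side.
E' = (T ⋈[c=h] σ[h<4](S))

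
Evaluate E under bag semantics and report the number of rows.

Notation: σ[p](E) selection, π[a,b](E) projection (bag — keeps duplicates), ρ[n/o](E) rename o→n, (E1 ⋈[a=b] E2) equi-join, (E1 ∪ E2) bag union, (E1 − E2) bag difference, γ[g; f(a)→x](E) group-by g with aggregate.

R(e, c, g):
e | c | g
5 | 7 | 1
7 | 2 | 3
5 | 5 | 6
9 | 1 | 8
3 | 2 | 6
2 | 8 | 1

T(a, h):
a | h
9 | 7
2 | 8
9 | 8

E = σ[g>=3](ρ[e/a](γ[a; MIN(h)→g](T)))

Stepwise |·|:
  T → 3
  γ[a; MIN(h)→g](T) → 2
  ρ[e/a](γ[a; MIN(h)→g](T)) → 2
  σ[g>=3](ρ[e/a](γ[a; MIN(h)→g](T))) → 2

|E| = 2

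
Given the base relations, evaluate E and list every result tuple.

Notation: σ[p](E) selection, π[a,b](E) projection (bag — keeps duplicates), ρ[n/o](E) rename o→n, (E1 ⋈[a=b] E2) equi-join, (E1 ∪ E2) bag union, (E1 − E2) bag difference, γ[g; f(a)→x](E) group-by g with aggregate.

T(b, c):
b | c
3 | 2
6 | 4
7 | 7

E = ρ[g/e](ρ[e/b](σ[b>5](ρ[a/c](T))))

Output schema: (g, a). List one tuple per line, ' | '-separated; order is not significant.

Row counts bottom-up:
  T → 3
  ρ[a/c](T) → 3
  σ[b>5](ρ[a/c](T)) → 2
  ρ[e/b](σ[b>5](ρ[a/c](T))) → 2
  ρ[g/e](ρ[e/b](σ[b>5](ρ[a/c](T)))) → 2

== RESULT ==
g | a
6 | 4
7 | 7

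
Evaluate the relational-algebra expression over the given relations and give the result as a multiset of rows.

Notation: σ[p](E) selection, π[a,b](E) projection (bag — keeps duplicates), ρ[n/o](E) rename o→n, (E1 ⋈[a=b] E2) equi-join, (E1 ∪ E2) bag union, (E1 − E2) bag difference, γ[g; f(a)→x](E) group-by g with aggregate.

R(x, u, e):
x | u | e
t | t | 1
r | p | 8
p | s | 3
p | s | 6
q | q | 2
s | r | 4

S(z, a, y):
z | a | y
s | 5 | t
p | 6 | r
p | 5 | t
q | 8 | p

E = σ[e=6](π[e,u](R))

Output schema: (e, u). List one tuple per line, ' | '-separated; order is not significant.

Per-node cardinality:
  R → 6
  π[e,u](R) → 6
  σ[e=6](π[e,u](R)) → 1

== RESULT ==
e | u
6 | s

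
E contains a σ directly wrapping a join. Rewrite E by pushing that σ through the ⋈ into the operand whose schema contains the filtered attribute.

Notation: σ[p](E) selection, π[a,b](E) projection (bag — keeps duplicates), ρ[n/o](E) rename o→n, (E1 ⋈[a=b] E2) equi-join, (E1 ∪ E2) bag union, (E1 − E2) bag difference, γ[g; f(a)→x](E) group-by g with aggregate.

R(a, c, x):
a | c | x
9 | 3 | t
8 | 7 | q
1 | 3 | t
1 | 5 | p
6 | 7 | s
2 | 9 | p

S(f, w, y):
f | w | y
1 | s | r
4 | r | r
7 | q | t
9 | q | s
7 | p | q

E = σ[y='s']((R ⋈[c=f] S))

σ filters on y, owned by the right side.
E' = (R ⋈[c=f] σ[y='s'](S))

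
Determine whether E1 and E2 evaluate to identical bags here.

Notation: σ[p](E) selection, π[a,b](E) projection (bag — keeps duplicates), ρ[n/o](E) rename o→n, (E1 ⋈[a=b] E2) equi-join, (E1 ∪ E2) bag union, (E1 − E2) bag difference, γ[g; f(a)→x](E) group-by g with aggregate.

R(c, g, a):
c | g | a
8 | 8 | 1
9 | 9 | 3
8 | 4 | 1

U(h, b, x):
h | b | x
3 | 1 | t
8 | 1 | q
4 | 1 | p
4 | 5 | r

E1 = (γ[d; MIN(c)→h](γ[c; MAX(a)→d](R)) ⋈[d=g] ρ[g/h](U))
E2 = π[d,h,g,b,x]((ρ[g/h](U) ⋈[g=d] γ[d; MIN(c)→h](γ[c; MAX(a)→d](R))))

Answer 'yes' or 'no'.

E1 subexpression sizes:
  R → 3
  γ[c; MAX(a)→d](R) → 2
  γ[d; MIN(c)→h](γ[c; MAX(a)→d](R)) → 2
  U → 4
  ρ[g/h](U) → 4
  (γ[d; MIN(c)→h](γ[c; MAX(a)→d](R)) ⋈[d=g] ρ[g/h](U)) → 1
E2 subexpression sizes:
  U → 4
  ρ[g/h](U) → 4
  R → 3
  γ[c; MAX(a)→d](R) → 2
  γ[d; MIN(c)→h](γ[c; MAX(a)→d](R)) → 2
  (ρ[g/h](U) ⋈[g=d] γ[d; MIN(c)→h](γ[c; MAX(a)→d](R))) → 1
  π[d,h,g,b,x]((ρ[g/h](U) ⋈[g=d] γ[d; MIN(c)→h](γ[c; MAX(a)→d](R)))) → 1

E1 and E2 produce the same multiset:
d | h | g | b | x
3 | 9 | 3 | 1 | t

yes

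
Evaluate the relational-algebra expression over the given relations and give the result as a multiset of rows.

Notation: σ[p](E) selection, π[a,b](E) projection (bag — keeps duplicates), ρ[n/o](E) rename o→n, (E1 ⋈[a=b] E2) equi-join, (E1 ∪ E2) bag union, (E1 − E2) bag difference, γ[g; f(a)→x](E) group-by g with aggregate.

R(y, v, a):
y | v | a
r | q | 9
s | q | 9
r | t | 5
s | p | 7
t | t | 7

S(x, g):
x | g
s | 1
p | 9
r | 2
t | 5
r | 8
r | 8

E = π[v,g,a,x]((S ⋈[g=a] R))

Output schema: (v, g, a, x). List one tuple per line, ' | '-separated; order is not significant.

Stepwise |·|:
  S → 6
  R → 5
  (S ⋈[g=a] R) → 3
  π[v,g,a,x]((S ⋈[g=a] R)) → 3

== RESULT ==
v | g | a | x
q | 9 | 9 | p
q | 9 | 9 | p
t | 5 | 5 | t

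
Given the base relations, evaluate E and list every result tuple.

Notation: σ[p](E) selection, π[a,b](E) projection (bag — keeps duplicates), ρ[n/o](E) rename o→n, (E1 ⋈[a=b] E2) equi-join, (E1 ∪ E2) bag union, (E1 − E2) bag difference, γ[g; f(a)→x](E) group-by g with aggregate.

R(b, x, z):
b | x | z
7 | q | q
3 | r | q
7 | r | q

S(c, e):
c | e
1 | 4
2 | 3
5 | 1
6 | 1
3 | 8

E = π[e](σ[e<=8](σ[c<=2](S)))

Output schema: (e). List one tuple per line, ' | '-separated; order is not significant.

Stepwise |·|:
  S → 5
  σ[c<=2](S) → 2
  σ[e<=8](σ[c<=2](S)) → 2
  π[e](σ[e<=8](σ[c<=2](S))) → 2

== RESULT ==
e
3
4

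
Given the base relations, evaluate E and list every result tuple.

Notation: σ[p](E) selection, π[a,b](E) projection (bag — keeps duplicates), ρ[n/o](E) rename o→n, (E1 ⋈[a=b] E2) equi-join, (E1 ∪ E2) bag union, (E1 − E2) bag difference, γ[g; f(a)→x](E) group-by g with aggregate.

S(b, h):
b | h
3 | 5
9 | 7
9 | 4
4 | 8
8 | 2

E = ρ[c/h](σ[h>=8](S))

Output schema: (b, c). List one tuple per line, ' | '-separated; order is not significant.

Stepwise |·|:
  S → 5
  σ[h>=8](S) → 1
  ρ[c/h](σ[h>=8](S)) → 1

== RESULT ==
b | c
4 | 8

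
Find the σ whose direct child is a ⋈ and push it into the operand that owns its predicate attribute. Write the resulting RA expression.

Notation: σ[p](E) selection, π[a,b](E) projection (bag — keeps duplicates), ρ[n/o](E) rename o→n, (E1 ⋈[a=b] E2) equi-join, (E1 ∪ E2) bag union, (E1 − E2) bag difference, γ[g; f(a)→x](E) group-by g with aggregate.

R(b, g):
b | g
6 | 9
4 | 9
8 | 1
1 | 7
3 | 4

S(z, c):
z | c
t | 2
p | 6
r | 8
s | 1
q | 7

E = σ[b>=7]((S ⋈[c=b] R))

σ filters on b, owned by the right side.
E' = (S ⋈[c=b] σ[b>=7](R))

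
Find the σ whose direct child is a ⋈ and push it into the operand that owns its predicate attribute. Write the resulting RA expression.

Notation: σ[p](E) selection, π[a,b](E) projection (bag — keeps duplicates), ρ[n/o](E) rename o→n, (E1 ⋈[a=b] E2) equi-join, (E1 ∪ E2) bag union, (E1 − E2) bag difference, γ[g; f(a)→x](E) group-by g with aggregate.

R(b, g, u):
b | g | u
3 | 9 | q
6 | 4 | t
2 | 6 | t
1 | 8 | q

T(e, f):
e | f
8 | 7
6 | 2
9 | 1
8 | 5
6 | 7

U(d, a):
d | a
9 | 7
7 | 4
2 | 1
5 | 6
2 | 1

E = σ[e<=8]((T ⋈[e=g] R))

σ filters on e, owned by the left side.
E' = (σ[e<=8](T) ⋈[e=g] R)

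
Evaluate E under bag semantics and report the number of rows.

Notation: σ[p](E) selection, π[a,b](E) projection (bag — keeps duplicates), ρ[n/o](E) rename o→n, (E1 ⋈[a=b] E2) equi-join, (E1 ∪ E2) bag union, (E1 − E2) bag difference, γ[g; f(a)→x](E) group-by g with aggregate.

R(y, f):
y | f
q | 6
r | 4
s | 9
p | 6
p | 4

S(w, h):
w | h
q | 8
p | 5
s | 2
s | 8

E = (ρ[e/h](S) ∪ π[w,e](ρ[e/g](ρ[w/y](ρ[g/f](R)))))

Row counts bottom-up:
  S → 4
  ρ[e/h](S) → 4
  R → 5
  ρ[g/f](R) → 5
  ρ[w/y](ρ[g/f](R)) → 5
  ρ[e/g](ρ[w/y](ρ[g/f](R))) → 5
  π[w,e](ρ[e/g](ρ[w/y](ρ[g/f](R)))) → 5
  (ρ[e/h](S) ∪ π[w,e](ρ[e/g](ρ[w/y](ρ[g/f](R))))) → 9

|E| = 9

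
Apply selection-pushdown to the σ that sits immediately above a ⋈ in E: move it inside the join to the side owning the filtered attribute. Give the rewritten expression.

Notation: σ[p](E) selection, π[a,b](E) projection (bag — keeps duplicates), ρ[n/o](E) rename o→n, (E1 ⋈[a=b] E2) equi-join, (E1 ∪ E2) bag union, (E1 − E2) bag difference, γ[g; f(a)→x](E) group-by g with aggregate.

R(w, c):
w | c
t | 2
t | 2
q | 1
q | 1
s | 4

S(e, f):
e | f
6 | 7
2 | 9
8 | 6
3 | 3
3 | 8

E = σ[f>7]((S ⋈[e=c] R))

σ filters on f, owned by the left side.
E' = (σ[f>7](S) ⋈[e=c] R)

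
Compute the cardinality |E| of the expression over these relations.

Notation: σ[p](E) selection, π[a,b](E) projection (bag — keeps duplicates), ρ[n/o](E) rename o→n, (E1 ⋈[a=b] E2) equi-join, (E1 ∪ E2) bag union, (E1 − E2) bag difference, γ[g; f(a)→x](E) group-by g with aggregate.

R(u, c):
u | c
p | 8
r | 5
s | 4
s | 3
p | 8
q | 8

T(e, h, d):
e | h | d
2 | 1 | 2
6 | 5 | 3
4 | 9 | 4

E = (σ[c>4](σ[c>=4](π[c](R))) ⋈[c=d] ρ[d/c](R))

Stepwise |·|:
  R → 6
  π[c](R) → 6
  σ[c>=4](π[c](R)) → 5
  σ[c>4](σ[c>=4](π[c](R))) → 4
  R → 6
  ρ[d/c](R) → 6
  (σ[c>4](σ[c>=4](π[c](R))) ⋈[c=d] ρ[d/c](R)) → 10

|E| = 10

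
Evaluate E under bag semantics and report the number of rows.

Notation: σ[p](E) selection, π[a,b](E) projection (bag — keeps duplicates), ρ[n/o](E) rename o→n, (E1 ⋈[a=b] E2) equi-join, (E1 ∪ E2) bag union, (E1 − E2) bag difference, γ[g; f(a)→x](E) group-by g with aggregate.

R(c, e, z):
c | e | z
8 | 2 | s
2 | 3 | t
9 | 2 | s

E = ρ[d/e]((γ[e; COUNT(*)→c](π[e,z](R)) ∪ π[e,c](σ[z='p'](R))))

Row counts bottom-up:
  R → 3
  π[e,z](R) → 3
  γ[e; COUNT(*)→c](π[e,z](R)) → 2
  R → 3
  σ[z='p'](R) → 0
  π[e,c](σ[z='p'](R)) → 0
  (γ[e; COUNT(*)→c](π[e,z](R)) ∪ π[e,c](σ[z='p'](R))) → 2
  ρ[d/e]((γ[e; COUNT(*)→c](π[e,z](R)) ∪ π[e,c](σ[z='p'](R)))) → 2

|E| = 2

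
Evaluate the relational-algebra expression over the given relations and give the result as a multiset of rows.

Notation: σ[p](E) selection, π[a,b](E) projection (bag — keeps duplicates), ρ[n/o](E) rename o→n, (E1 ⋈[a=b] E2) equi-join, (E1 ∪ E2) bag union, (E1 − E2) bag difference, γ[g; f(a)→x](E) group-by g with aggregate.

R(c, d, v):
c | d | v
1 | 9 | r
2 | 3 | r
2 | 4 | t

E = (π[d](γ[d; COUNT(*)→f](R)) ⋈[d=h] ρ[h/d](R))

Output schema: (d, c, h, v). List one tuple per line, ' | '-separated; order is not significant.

Per-node cardinality:
  R → 3
  γ[d; COUNT(*)→f](R) → 3
  π[d](γ[d; COUNT(*)→f](R)) → 3
  R → 3
  ρ[h/d](R) → 3
  (π[d](γ[d; COUNT(*)→f](R)) ⋈[d=h] ρ[h/d](R)) → 3

== RESULT ==
d | c | h | v
3 | 2 | 3 | r
4 | 2 | 4 | t
9 | 1 | 9 | r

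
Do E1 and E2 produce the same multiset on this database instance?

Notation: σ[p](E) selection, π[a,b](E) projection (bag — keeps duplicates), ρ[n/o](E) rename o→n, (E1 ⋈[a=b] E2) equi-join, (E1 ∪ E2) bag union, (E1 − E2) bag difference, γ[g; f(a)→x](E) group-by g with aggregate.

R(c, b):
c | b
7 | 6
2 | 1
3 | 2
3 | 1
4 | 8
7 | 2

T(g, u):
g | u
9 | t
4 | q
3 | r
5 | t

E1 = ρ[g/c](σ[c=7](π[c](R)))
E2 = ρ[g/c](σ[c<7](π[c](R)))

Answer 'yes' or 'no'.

E1 stepwise |·|:
  R → 6
  π[c](R) → 6
  σ[c=7](π[c](R)) → 2
  ρ[g/c](σ[c=7](π[c](R))) → 2
E2 stepwise |·|:
  R → 6
  π[c](R) → 6
  σ[c<7](π[c](R)) → 4
  ρ[g/c](σ[c<7](π[c](R))) → 4

E1 result:
g
7
7
E2 result:
g
2
3
3
4
Witness: (7,) appears 2× in E1 but 0× in E2.

no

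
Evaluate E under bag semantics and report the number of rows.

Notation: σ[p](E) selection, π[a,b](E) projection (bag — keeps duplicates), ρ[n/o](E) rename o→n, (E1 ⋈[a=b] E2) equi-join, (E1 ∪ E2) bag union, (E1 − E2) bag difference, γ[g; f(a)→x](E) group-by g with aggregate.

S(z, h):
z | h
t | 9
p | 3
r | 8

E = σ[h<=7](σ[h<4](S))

Row counts bottom-up:
  S → 3
  σ[h<4](S) → 1
  σ[h<=7](σ[h<4](S)) → 1

|E| = 1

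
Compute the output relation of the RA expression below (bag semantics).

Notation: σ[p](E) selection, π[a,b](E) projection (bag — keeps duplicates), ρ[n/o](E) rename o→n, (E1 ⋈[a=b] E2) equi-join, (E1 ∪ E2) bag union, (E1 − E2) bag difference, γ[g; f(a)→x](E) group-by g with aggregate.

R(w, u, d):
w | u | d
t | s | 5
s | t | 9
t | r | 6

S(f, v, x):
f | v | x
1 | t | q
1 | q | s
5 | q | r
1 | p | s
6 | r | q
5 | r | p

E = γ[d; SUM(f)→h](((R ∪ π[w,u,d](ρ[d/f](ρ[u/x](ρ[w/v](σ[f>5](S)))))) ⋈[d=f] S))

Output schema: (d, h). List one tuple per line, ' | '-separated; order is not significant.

Stepwise |·|:
  R → 3
  S → 6
  σ[f>5](S) → 1
  ρ[w/v](σ[f>5](S)) → 1
  ρ[u/x](ρ[w/v](σ[f>5](S))) → 1
  ρ[d/f](ρ[u/x](ρ[w/v](σ[f>5](S)))) → 1
  π[w,u,d](ρ[d/f](ρ[u/x](ρ[w/v](σ[f>5](S))))) → 1
  (R ∪ π[w,u,d](ρ[d/f](ρ[u/x](ρ[w/v](σ[f>5](S)))))) → 4
  S → 6
  ((R ∪ π[w,u,d](ρ[d/f](ρ[u/x](ρ[w/v](σ[f>5](S)))))) ⋈[d=f] S) → 4
  γ[d; SUM(f)→h](((R ∪ π[w,u,d](ρ[d/f](ρ[u/x](ρ[w/v](σ[f>5](S)))))) ⋈[d=f] S)) → 2

== RESULT ==
d | h
5 | 10
6 | 12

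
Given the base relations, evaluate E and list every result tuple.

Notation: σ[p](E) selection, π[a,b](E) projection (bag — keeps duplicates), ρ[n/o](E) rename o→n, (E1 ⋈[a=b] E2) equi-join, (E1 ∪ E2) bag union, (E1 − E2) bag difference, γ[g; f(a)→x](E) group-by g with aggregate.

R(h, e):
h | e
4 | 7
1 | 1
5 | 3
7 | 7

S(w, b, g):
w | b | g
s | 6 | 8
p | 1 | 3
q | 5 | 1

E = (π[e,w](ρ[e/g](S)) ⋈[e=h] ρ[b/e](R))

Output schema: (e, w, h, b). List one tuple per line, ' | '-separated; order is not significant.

Per-node cardinality:
  S → 3
  ρ[e/g](S) → 3
  π[e,w](ρ[e/g](S)) → 3
  R → 4
  ρ[b/e](R) → 4
  (π[e,w](ρ[e/g](S)) ⋈[e=h] ρ[b/e](R)) → 1

== RESULT ==
e | w | h | b
1 | q | 1 | 1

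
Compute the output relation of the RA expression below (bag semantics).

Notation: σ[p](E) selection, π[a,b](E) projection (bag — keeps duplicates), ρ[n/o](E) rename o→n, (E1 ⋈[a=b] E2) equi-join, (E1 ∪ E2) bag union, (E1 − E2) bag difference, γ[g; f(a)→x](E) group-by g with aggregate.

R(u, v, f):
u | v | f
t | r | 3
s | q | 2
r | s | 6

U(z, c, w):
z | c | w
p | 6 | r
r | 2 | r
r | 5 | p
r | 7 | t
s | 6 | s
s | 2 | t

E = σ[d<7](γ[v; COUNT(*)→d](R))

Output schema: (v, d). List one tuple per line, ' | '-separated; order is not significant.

Row counts bottom-up:
  R → 3
  γ[v; COUNT(*)→d](R) → 3
  σ[d<7](γ[v; COUNT(*)→d](R)) → 3

== RESULT ==
v | d
q | 1
r | 1
s | 1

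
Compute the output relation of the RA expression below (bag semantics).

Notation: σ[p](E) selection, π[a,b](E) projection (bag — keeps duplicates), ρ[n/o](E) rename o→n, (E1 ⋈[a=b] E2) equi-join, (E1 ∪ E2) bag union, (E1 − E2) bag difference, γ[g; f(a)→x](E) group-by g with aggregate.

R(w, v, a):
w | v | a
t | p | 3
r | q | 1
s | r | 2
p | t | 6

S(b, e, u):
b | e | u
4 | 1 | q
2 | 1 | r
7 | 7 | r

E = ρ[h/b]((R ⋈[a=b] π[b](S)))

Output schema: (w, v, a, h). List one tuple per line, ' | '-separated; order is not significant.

Per-node cardinality:
  R → 4
  S → 3
  π[b](S) → 3
  (R ⋈[a=b] π[b](S)) → 1
  ρ[h/b]((R ⋈[a=b] π[b](S))) → 1

== RESULT ==
w | v | a | h
s | r | 2 | 2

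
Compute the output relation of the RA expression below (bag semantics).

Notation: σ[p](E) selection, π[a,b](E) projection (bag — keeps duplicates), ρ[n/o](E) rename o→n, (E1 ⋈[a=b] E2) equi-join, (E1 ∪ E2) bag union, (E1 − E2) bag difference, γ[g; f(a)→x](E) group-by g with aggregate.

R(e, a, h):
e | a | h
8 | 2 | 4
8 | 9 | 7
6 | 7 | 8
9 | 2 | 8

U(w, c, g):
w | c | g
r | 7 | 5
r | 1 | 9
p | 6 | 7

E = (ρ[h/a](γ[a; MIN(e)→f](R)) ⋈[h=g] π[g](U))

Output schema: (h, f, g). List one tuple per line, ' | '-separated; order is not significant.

Subexpression sizes:
  R → 4
  γ[a; MIN(e)→f](R) → 3
  ρ[h/a](γ[a; MIN(e)→f](R)) → 3
  U → 3
  π[g](U) → 3
  (ρ[h/a](γ[a; MIN(e)→f](R)) ⋈[h=g] π[g](U)) → 2

== RESULT ==
h | f | g
7 | 6 | 7
9 | 8 | 9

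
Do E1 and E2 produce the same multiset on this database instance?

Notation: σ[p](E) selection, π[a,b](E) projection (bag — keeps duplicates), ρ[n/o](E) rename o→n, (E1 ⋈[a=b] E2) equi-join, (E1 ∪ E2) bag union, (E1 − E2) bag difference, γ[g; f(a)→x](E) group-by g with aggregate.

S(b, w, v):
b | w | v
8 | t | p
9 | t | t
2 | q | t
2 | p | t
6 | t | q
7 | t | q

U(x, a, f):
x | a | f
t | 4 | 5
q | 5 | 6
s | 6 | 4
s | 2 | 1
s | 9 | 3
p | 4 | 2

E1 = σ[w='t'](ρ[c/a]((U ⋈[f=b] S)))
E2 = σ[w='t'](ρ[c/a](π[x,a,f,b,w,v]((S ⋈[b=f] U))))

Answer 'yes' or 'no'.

E1 row counts bottom-up:
  U → 6
  S → 6
  (U ⋈[f=b] S) → 3
  ρ[c/a]((U ⋈[f=b] S)) → 3
  σ[w='t'](ρ[c/a]((U ⋈[f=b] S))) → 1
E2 row counts bottom-up:
  S → 6
  U → 6
  (S ⋈[b=f] U) → 3
  π[x,a,f,b,w,v]((S ⋈[b=f] U)) → 3
  ρ[c/a](π[x,a,f,b,w,v]((S ⋈[b=f] U))) → 3
  σ[w='t'](ρ[c/a](π[x,a,f,b,w,v]((S ⋈[b=f] U)))) → 1

E1 and E2 produce the same multiset:
x | c | f | b | w | v
q | 5 | 6 | 6 | t | q

yes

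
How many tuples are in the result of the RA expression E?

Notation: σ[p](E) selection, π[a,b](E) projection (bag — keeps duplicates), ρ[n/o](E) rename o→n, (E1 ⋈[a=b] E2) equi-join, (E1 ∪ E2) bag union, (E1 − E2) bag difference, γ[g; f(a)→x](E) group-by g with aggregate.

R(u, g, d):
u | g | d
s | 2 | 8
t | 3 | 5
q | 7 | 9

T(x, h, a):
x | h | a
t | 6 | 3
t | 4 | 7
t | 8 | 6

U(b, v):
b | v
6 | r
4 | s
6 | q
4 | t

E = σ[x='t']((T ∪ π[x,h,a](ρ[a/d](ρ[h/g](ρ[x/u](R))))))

Per-node cardinality:
  T → 3
  R → 3
  ρ[x/u](R) → 3
  ρ[h/g](ρ[x/u](R)) → 3
  ρ[a/d](ρ[h/g](ρ[x/u](R))) → 3
  π[x,h,a](ρ[a/d](ρ[h/g](ρ[x/u](R)))) → 3
  (T ∪ π[x,h,a](ρ[a/d](ρ[h/g](ρ[x/u](R))))) → 6
  σ[x='t']((T ∪ π[x,h,a](ρ[a/d](ρ[h/g](ρ[x/u](R)))))) → 4

|E| = 4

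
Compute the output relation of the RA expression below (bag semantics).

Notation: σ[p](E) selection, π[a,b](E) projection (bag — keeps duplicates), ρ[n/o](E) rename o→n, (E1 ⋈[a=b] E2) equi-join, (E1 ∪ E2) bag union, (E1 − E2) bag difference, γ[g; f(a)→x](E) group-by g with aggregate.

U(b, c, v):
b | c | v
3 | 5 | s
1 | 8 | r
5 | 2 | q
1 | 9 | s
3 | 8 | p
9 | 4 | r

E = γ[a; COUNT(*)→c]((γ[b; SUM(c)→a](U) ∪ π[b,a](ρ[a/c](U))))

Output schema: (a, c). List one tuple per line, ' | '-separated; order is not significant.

Stepwise |·|:
  U → 6
  γ[b; SUM(c)→a](U) → 4
  U → 6
  ρ[a/c](U) → 6
  π[b,a](ρ[a/c](U)) → 6
  (γ[b; SUM(c)→a](U) ∪ π[b,a](ρ[a/c](U))) → 10
  γ[a; COUNT(*)→c]((γ[b; SUM(c)→a](U) ∪ π[b,a](ρ[a/c](U)))) → 7

== RESULT ==
a | c
2 | 2
4 | 2
5 | 1
8 | 2
9 | 1
13 | 1
17 | 1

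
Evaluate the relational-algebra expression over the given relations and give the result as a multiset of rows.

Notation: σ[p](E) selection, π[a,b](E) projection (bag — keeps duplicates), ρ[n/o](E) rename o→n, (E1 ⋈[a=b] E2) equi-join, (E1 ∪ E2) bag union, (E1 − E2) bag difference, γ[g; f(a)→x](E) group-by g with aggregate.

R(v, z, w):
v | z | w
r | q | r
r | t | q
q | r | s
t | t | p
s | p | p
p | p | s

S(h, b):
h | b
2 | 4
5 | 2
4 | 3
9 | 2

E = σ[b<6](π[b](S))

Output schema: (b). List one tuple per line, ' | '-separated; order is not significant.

Row counts bottom-up:
  S → 4
  π[b](S) → 4
  σ[b<6](π[b](S)) → 4

== RESULT ==
b
2
2
3
4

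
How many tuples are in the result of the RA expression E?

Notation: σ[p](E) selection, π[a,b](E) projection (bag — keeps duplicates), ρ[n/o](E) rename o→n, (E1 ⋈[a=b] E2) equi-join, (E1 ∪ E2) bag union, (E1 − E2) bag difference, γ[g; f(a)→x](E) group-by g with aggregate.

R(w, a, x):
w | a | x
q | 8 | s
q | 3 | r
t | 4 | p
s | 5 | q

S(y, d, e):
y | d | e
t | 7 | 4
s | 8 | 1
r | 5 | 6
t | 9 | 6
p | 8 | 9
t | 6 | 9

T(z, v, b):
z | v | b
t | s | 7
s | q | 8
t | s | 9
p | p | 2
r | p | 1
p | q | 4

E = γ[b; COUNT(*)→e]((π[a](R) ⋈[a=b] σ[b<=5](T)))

Subexpression sizes:
  R → 4
  π[a](R) → 4
  T → 6
  σ[b<=5](T) → 3
  (π[a](R) ⋈[a=b] σ[b<=5](T)) → 1
  γ[b; COUNT(*)→e]((π[a](R) ⋈[a=b] σ[b<=5](T))) → 1

|E| = 1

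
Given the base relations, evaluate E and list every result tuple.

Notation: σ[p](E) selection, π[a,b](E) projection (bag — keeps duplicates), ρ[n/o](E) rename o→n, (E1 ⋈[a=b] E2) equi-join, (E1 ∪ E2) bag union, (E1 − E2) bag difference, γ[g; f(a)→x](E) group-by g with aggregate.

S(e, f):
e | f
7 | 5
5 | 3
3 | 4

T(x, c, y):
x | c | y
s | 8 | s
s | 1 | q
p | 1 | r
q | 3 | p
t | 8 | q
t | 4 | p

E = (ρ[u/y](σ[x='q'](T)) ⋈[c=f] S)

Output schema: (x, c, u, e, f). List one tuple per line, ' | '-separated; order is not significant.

Row counts bottom-up:
  T → 6
  σ[x='q'](T) → 1
  ρ[u/y](σ[x='q'](T)) → 1
  S → 3
  (ρ[u/y](σ[x='q'](T)) ⋈[c=f] S) → 1

== RESULT ==
x | c | u | e | f
q | 3 | p | 5 | 3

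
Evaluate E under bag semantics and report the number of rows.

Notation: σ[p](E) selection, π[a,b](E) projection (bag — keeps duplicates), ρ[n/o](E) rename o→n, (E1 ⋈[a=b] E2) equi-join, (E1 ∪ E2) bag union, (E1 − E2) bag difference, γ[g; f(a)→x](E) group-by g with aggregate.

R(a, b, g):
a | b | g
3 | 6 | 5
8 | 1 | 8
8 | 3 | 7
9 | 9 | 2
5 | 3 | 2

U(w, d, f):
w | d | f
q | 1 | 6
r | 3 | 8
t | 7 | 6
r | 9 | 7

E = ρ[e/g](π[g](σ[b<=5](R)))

Stepwise |·|:
  R → 5
  σ[b<=5](R) → 3
  π[g](σ[b<=5](R)) → 3
  ρ[e/g](π[g](σ[b<=5](R))) → 3

|E| = 3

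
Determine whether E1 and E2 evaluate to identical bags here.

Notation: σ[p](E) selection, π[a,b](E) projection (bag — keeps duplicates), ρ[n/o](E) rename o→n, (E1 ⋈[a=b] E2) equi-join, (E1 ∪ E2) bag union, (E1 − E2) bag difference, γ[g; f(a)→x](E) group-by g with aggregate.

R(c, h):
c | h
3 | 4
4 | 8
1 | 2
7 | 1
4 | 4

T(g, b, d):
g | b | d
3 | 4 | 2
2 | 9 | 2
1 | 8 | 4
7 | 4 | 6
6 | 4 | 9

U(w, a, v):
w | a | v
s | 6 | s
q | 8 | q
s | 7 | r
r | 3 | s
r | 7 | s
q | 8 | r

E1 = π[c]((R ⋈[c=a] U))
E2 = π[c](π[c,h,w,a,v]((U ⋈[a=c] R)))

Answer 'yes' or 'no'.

E1 per-node cardinality:
  R → 5
  U → 6
  (R ⋈[c=a] U) → 3
  π[c]((R ⋈[c=a] U)) → 3
E2 per-node cardinality:
  U → 6
  R → 5
  (U ⋈[a=c] R) → 3
  π[c,h,w,a,v]((U ⋈[a=c] R)) → 3
  π[c](π[c,h,w,a,v]((U ⋈[a=c] R))) → 3

E1 and E2 produce the same multiset:
c
3
7
7

yes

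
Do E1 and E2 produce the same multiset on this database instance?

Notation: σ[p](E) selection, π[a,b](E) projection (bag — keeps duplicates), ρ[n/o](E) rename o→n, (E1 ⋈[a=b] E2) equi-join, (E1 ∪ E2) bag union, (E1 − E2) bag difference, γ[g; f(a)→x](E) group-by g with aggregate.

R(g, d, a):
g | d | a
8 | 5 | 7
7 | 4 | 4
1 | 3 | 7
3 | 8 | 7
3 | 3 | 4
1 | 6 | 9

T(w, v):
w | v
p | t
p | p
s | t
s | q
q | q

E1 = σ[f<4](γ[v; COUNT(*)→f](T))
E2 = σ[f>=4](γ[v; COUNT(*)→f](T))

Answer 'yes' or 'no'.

E1 per-node cardinality:
  T → 5
  γ[v; COUNT(*)→f](T) → 3
  σ[f<4](γ[v; COUNT(*)→f](T)) → 3
E2 per-node cardinality:
  T → 5
  γ[v; COUNT(*)→f](T) → 3
  σ[f>=4](γ[v; COUNT(*)→f](T)) → 0

E1 result:
v | f
p | 1
q | 2
t | 2
E2 result:
v | f
(0 rows)
Witness: ('p', 1) appears 1× in E1 but 0× in E2.

no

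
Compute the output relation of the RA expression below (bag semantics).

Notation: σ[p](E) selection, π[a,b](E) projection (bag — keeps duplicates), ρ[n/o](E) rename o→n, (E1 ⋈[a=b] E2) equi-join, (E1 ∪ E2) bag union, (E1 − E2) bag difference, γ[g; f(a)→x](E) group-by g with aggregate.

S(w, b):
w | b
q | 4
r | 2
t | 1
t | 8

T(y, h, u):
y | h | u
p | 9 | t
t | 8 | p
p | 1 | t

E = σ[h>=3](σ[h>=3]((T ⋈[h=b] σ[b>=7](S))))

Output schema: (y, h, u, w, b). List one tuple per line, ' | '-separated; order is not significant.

Stepwise |·|:
  T → 3
  S → 4
  σ[b>=7](S) → 1
  (T ⋈[h=b] σ[b>=7](S)) → 1
  σ[h>=3]((T ⋈[h=b] σ[b>=7](S))) → 1
  σ[h>=3](σ[h>=3]((T ⋈[h=b] σ[b>=7](S)))) → 1

== RESULT ==
y | h | u | w | b
t | 8 | p | t | 8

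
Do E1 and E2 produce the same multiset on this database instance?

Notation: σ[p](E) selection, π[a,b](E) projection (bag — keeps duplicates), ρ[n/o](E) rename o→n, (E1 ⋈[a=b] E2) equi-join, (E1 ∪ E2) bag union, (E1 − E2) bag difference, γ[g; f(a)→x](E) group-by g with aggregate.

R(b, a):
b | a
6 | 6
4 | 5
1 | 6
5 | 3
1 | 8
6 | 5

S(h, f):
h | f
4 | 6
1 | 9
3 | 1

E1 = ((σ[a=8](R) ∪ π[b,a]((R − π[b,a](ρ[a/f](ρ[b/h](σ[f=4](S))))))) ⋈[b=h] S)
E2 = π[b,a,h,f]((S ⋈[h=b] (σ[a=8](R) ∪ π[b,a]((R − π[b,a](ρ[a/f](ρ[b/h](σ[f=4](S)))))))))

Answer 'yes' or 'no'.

E1 per-node cardinality:
  R → 6
  σ[a=8](R) → 1
  R → 6
  S → 3
  σ[f=4](S) → 0
  ρ[b/h](σ[f=4](S)) → 0
  ρ[a/f](ρ[b/h](σ[f=4](S))) → 0
  π[b,a](ρ[a/f](ρ[b/h](σ[f=4](S)))) → 0
  (R − π[b,a](ρ[a/f](ρ[b/h](σ[f=4](S))))) → 6
  π[b,a]((R − π[b,a](ρ[a/f](ρ[b/h](σ[f=4](S)))))) → 6
  (σ[a=8](R) ∪ π[b,a]((R − π[b,a](ρ[a/f](ρ[b/h](σ[f=4](S))))))) → 7
  S → 3
  ((σ[a=8](R) ∪ π[b,a]((R − π[b,a](ρ[a/f](ρ[b/h](σ[f=4](S))))))) ⋈[b=h] S) → 4
E2 per-node cardinality:
  S → 3
  R → 6
  σ[a=8](R) → 1
  R → 6
  S → 3
  σ[f=4](S) → 0
  ρ[b/h](σ[f=4](S)) → 0
  ρ[a/f](ρ[b/h](σ[f=4](S))) → 0
  π[b,a](ρ[a/f](ρ[b/h](σ[f=4](S)))) → 0
  (R − π[b,a](ρ[a/f](ρ[b/h](σ[f=4](S))))) → 6
  π[b,a]((R − π[b,a](ρ[a/f](ρ[b/h](σ[f=4](S)))))) → 6
  (σ[a=8](R) ∪ π[b,a]((R − π[b,a](ρ[a/f](ρ[b/h](σ[f=4](S))))))) → 7
  (S ⋈[h=b] (σ[a=8](R) ∪ π[b,a]((R − π[b,a](ρ[a/f](ρ[b/h](σ[f=4](S)))))))) → 4
  π[b,a,h,f]((S ⋈[h=b] (σ[a=8](R) ∪ π[b,a]((R − π[b,a](ρ[a/f](ρ[b/h](σ[f=4](S))))))))) → 4

E1 and E2 produce the same multiset:
b | a | h | f
1 | 6 | 1 | 9
1 | 8 | 1 | 9
1 | 8 | 1 | 9
4 | 5 | 4 | 6

yes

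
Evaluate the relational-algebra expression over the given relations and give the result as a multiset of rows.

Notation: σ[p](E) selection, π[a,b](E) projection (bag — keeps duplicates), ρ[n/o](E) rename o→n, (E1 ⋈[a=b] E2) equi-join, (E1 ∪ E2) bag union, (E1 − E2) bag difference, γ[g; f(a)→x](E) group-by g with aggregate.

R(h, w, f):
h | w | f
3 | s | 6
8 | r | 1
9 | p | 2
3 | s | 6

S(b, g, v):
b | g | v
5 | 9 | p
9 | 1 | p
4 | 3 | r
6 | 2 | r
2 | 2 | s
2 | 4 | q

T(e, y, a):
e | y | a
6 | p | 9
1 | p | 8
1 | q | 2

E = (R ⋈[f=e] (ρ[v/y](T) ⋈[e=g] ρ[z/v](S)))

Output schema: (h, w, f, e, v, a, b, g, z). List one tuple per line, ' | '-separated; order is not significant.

Subexpression sizes:
  R → 4
  T → 3
  ρ[v/y](T) → 3
  S → 6
  ρ[z/v](S) → 6
  (ρ[v/y](T) ⋈[e=g] ρ[z/v](S)) → 2
  (R ⋈[f=e] (ρ[v/y](T) ⋈[e=g] ρ[z/v](S))) → 2

== RESULT ==
h | w | f | e | v | a | b | g | z
8 | r | 1 | 1 | p | 8 | 9 | 1 | p
8 | r | 1 | 1 | q | 2 | 9 | 1 | p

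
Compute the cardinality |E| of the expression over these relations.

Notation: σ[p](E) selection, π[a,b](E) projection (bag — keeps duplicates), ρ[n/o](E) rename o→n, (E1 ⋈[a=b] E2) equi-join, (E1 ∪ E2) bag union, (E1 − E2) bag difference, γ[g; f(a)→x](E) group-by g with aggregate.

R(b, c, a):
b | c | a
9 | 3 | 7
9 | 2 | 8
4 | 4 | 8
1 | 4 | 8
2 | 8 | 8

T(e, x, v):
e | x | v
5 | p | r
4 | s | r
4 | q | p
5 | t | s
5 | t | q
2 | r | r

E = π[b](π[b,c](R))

Subexpression sizes:
  R → 5
  π[b,c](R) → 5
  π[b](π[b,c](R)) → 5

|E| = 5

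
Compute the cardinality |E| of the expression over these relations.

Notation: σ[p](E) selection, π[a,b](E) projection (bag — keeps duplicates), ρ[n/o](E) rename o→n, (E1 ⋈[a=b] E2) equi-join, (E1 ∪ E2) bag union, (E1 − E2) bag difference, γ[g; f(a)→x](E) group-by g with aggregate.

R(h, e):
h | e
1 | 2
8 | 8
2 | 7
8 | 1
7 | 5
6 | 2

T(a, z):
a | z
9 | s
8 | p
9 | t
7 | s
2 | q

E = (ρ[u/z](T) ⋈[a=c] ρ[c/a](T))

Stepwise |·|:
  T → 5
  ρ[u/z](T) → 5
  T → 5
  ρ[c/a](T) → 5
  (ρ[u/z](T) ⋈[a=c] ρ[c/a](T)) → 7

|E| = 7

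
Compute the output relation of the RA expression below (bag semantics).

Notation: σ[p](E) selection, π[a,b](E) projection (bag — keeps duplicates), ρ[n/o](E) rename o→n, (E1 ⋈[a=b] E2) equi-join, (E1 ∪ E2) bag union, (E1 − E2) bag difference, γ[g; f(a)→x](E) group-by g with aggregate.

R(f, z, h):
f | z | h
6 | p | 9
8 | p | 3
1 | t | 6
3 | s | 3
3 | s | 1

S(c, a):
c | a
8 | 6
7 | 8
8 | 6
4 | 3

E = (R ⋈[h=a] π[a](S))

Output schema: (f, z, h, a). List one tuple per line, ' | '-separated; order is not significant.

Subexpression sizes:
  R → 5
  S → 4
  π[a](S) → 4
  (R ⋈[h=a] π[a](S)) → 4

== RESULT ==
f | z | h | a
1 | t | 6 | 6
1 | t | 6 | 6
3 | s | 3 | 3
8 | p | 3 | 3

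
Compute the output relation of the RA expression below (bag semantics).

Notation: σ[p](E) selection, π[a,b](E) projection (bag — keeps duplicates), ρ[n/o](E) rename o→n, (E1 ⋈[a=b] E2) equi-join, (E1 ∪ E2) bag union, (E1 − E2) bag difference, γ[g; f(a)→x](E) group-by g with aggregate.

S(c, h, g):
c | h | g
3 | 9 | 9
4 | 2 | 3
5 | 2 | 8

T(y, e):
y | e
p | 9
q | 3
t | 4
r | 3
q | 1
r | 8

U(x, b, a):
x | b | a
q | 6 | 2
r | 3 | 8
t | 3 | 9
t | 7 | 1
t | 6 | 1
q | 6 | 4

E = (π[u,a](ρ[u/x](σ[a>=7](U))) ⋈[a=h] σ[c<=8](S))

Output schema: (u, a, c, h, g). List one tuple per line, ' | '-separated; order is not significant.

Per-node cardinality:
  U → 6
  σ[a>=7](U) → 2
  ρ[u/x](σ[a>=7](U)) → 2
  π[u,a](ρ[u/x](σ[a>=7](U))) → 2
  S → 3
  σ[c<=8](S) → 3
  (π[u,a](ρ[u/x](σ[a>=7](U))) ⋈[a=h] σ[c<=8](S)) → 1

== RESULT ==
u | a | c | h | g
t | 9 | 3 | 9 | 9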